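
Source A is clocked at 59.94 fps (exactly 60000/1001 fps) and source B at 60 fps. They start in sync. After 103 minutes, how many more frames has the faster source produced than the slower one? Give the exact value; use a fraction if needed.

103 min = 6180 s.
A emits 60000/1001 × 6180 = 370800000/1001 frames; B emits 60 × 6180 = 370800.
Difference = 370800/1001 frames (≈ 370.4296); B is ahead of A.

370800/1001 frames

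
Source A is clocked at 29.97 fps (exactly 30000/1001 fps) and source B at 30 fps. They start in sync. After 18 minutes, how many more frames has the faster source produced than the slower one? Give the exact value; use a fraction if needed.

18 min = 1080 s.
A emits 30000/1001 × 1080 = 32400000/1001 frames; B emits 30 × 1080 = 32400.
Difference = 32400/1001 frames (≈ 32.3676); B is ahead of A.

32400/1001 frames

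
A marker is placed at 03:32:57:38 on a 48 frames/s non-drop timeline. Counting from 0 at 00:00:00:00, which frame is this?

frame 613334

Total seconds to the label: (3 × 3600 + 32 × 60 + 57) = 12777.
Frame index = 12777 × 48 + 38 = 613334.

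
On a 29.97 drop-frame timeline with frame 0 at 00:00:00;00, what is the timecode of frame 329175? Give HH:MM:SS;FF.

03:03:03;15

Each 10-minute DF block holds 10 × 60 × 30 − 9 × 2 = 17982 frames. 329175 ÷ 17982 → 18 full blocks, remainder 5499.
Within the partial block the first minute is 1800 frames and each further minute 1798, so 3 further minute boundaries passed. Total skipped labels = 18 × 18 + 2 × 3 = 330.
Non-drop label index = 329175 + 330 = 329505; at 30 labels/s that is 03:03:03:15, i.e. DF 03:03:03;15.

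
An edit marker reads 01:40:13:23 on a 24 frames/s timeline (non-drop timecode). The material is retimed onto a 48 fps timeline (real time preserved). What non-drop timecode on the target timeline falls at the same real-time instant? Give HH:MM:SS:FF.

01:40:13:46

Source frame index: (1×3600 + 40×60 + 13) × 24 + 23 = 144335.
Real time: 144335 / (24) = 144335/24 s.
Target frame: (144335/24) × (48) = 288670.
At 48 labels/s: frame 288670 → 01:40:13:46.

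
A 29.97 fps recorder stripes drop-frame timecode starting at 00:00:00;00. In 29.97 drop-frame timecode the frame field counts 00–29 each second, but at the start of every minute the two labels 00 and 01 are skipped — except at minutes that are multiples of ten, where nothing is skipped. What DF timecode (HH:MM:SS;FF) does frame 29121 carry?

Each 10-minute DF block holds 10 × 60 × 30 − 9 × 2 = 17982 frames. 29121 ÷ 17982 → 1 full block, remainder 11139.
Within the partial block the first minute is 1800 frames and each further minute 1798, so 6 further minute boundaries passed. Total skipped labels = 18 × 1 + 2 × 6 = 30.
Non-drop label index = 29121 + 30 = 29151; at 30 labels/s that is 00:16:11:21, i.e. DF 00:16:11;21.

00:16:11;21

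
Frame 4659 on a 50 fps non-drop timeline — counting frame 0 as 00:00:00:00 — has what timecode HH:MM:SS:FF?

4659 ÷ 50 = 93 full seconds, remainder 9 frames.
93 s = 0 h 1 min 33 s.
Timecode: 00:01:33:09.

00:01:33:09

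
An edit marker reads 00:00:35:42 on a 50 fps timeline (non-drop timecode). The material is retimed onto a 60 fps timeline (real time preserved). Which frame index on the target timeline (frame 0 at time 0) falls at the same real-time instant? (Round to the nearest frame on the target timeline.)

Source frame index: (0×3600 + 0×60 + 35) × 50 + 42 = 1792.
Real time: 1792 / (50) = 896/25 s.
Target frame: (896/25) × (60) = 10752/5 ≈ 2150.400 → 2150.

frame 2150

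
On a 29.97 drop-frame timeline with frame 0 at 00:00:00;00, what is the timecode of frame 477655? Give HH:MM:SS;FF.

04:25:37;23

Ten DF minutes hold 17982 frames, so frame 477655 lies in block 26 (frames 467532–485513) with 10123 frames into that block.
The block's first minute is 1800 frames and the rest 1798 each; 10123 frames reaches minute 5, so 26 × 18 + 5 × 2 = 478 labels have been skipped so far.
Adding those back, label number 477655 + 478 = 478133 at 30 labels/s is 15937 s + 23 f = 4 h 25 min 37 s frame 23, i.e. 04:25:37;23.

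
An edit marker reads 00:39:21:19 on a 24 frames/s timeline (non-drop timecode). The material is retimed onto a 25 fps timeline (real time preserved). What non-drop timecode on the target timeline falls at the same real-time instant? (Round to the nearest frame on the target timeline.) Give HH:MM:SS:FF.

Source frame index: (0×3600 + 39×60 + 21) × 24 + 19 = 56683.
Real time: 56683 / (24) = 56683/24 s.
Target frame: (56683/24) × (25) = 1417075/24 ≈ 59044.792 → 59045.
At 25 labels/s: frame 59045 → 00:39:21:20.

00:39:21:20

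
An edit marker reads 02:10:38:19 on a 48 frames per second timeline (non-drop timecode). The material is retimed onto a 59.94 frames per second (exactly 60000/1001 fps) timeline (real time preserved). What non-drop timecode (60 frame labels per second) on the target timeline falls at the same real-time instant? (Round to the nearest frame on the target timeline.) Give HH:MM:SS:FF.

Source frame index: (2×3600 + 10×60 + 38) × 48 + 19 = 376243.
Real time: 376243 / (48) = 376243/48 s.
Target frame: (376243/48) × (60000/1001) = 67186250/143 ≈ 469833.916 → 469834.
At 60 labels/s: frame 469834 → 02:10:30:34.

02:10:30:34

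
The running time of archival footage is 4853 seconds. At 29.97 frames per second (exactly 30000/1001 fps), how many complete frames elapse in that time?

Frames = 4853 × 30000/1001 = 145590000/1001 ≈ 145444.5554.
Complete frames: 145444.

145444 frames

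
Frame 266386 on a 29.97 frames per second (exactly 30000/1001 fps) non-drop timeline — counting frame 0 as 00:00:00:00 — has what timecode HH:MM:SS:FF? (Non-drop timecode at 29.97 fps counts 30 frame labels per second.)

02:27:59:16

266386 ÷ 30 = 8879 full seconds, remainder 16 frames.
8879 s = 2 h 27 min 59 s.
Timecode: 02:27:59:16.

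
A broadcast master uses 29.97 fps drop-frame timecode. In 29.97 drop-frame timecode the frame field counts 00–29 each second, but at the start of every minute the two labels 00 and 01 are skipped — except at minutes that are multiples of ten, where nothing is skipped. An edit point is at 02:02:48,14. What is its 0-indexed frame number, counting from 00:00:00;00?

As if non-drop at 30 labels/s: (2 × 3600 + 2 × 60 + 48) × 30 + 14 = 221054.
Minute boundaries passed: 122; those not divisible by 10: 122 − 12 = 110; dropped labels = 2 × 110 = 220.
Actual frame index = 221054 − 220 = 220834.

220834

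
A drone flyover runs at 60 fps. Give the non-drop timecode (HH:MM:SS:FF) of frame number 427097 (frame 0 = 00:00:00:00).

01:58:38:17

427097 ÷ 60 = 7118 full seconds, remainder 17 frames.
7118 s = 1 h 58 min 38 s.
Timecode: 01:58:38:17.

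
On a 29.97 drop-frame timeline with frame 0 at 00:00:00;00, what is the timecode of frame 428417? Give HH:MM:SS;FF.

03:58:14;27

Each 10-minute DF block holds 10 × 60 × 30 − 9 × 2 = 17982 frames. 428417 ÷ 17982 → 23 full blocks, remainder 14831.
Within the partial block the first minute is 1800 frames and each further minute 1798, so 8 further minute boundaries passed. Total skipped labels = 18 × 23 + 2 × 8 = 430.
Non-drop label index = 428417 + 430 = 428847; at 30 labels/s that is 03:58:14:27, i.e. DF 03:58:14;27.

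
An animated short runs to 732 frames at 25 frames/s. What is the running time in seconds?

29.28 seconds

Running time = 732 / (25) = 29.28 s.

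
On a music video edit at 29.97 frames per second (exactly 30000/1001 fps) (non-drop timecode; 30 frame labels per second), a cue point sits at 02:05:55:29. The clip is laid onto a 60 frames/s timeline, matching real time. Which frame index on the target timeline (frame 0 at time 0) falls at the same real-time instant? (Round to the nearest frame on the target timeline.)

frame 453811

Source frame index: (2×3600 + 5×60 + 55) × 30 + 29 = 226679.
Real time: 226679 / (30000/1001) = 226905679/30000 s.
Target frame: (226905679/30000) × (60) = 226905679/500 ≈ 453811.358 → 453811.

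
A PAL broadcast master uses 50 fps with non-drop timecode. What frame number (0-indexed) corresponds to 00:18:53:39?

Total seconds to the label: (0 × 3600 + 18 × 60 + 53) = 1133.
Frame index = 1133 × 50 + 39 = 56689.

56689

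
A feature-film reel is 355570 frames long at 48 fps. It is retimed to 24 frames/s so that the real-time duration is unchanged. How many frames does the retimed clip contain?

Target frames = source frames × (target rate / source rate) = 355570 × (24)/(48) = 355570 × 1/2 = 177785.

177785 frames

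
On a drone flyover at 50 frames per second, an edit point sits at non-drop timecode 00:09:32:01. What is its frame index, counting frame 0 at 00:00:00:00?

Total seconds to the label: (0 × 3600 + 9 × 60 + 32) = 572.
Frame index = 572 × 50 + 1 = 28601.

28601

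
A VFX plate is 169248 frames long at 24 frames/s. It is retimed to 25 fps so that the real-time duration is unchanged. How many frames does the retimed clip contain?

Target frames = source frames × (target rate / source rate) = 169248 × (25)/(24) = 169248 × 25/24 = 176300.

176300 frames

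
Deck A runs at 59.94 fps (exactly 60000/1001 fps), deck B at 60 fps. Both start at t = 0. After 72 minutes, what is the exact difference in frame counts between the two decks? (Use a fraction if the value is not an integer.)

72 min = 4320 s.
A emits 60000/1001 × 4320 = 259200000/1001 frames; B emits 60 × 4320 = 259200.
Difference = 259200/1001 frames (≈ 258.9411); B is ahead of A.

259200/1001 frames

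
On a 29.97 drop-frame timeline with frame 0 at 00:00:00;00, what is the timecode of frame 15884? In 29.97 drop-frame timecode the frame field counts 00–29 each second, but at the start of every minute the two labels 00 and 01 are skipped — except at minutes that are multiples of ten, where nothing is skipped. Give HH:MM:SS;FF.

00:08:50;00

Ten DF minutes hold 17982 frames, so frame 15884 lies in block 0 (frames 0–17981) with 15884 frames into that block.
The block's first minute is 1800 frames and the rest 1798 each; 15884 frames reaches minute 8, so 0 × 18 + 8 × 2 = 16 labels have been skipped so far.
Adding those back, label number 15884 + 16 = 15900 at 30 labels/s is 530 s + 0 f = 0 h 8 min 50 s frame 0, i.e. 00:08:50;00.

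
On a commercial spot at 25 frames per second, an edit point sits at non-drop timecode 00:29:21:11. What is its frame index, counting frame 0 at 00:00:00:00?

44036

Total seconds to the label: (0 × 3600 + 29 × 60 + 21) = 1761.
Frame index = 1761 × 25 + 11 = 44036.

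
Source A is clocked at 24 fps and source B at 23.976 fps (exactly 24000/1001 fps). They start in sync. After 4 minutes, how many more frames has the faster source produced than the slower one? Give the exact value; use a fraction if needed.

4 min = 240 s.
A emits 24 × 240 = 5760 frames; B emits 24000/1001 × 240 = 5760000/1001.
Difference = 5760/1001 frames (≈ 5.7542); B is behind A.

5760/1001 frames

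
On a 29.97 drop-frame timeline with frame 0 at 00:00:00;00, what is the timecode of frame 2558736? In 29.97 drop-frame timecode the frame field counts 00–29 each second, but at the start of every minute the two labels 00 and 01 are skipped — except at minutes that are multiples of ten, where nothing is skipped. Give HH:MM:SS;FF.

Ten DF minutes hold 17982 frames, so frame 2558736 lies in block 142 (frames 2553444–2571425) with 5292 frames into that block.
The block's first minute is 1800 frames and the rest 1798 each; 5292 frames reaches minute 2, so 142 × 18 + 2 × 2 = 2560 labels have been skipped so far.
Adding those back, label number 2558736 + 2560 = 2561296 at 30 labels/s is 85376 s + 16 f = 23 h 42 min 56 s frame 16, i.e. 23:42:56;16.

23:42:56;16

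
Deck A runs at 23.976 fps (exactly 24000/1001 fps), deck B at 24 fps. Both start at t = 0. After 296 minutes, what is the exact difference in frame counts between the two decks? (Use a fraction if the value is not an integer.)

296 min = 17760 s.
A emits 24000/1001 × 17760 = 426240000/1001 frames; B emits 24 × 17760 = 426240.
Difference = 426240/1001 frames (≈ 425.8142); B is ahead of A.

426240/1001 frames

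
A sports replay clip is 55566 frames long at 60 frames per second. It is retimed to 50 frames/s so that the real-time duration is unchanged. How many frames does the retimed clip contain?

46305 frames

Target frames = source frames × (target rate / source rate) = 55566 × (50)/(60) = 55566 × 5/6 = 46305.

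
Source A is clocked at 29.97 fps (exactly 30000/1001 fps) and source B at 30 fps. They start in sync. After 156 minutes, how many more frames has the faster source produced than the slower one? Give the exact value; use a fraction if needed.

156 min = 9360 s.
A emits 30000/1001 × 9360 = 21600000/77 frames; B emits 30 × 9360 = 280800.
Difference = 21600/77 frames (≈ 280.5195); B is ahead of A.

21600/77 frames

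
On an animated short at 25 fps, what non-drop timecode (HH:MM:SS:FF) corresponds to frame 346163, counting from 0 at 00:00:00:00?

346163 ÷ 25 = 13846 full seconds, remainder 13 frames.
13846 s = 3 h 50 min 46 s.
Timecode: 03:50:46:13.

03:50:46:13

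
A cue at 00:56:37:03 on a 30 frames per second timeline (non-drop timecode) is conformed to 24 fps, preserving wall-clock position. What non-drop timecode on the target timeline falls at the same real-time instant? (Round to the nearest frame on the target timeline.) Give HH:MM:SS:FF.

00:56:37:02

Source frame index: (0×3600 + 56×60 + 37) × 30 + 3 = 101913.
Real time: 101913 / (30) = 33971/10 s.
Target frame: (33971/10) × (24) = 407652/5 ≈ 81530.400 → 81530.
At 24 labels/s: frame 81530 → 00:56:37:02.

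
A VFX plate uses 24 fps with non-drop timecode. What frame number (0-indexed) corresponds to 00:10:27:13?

Total seconds to the label: (0 × 3600 + 10 × 60 + 27) = 627.
Frame index = 627 × 24 + 13 = 15061.

frame 15061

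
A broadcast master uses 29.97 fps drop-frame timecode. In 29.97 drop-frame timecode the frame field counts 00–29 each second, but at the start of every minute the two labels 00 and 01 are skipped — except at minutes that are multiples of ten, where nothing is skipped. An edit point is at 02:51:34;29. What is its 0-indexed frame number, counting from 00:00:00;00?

308541

As if non-drop at 30 labels/s: (2 × 3600 + 51 × 60 + 34) × 30 + 29 = 308849.
Minute boundaries passed: 171; those not divisible by 10: 171 − 17 = 154; dropped labels = 2 × 154 = 308.
Actual frame index = 308849 − 308 = 308541.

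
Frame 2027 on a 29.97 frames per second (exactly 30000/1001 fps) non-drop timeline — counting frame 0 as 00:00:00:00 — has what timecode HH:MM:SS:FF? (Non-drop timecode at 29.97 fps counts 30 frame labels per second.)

2027 ÷ 30 = 67 full seconds, remainder 17 frames.
67 s = 0 h 1 min 7 s.
Timecode: 00:01:07:17.

00:01:07:17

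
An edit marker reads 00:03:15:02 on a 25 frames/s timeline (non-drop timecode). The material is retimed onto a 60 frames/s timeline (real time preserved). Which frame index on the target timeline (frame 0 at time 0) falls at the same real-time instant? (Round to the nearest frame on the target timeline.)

Source frame index: (0×3600 + 3×60 + 15) × 25 + 2 = 4877.
Real time: 4877 / (25) = 4877/25 s.
Target frame: (4877/25) × (60) = 58524/5 ≈ 11704.800 → 11705.

frame 11705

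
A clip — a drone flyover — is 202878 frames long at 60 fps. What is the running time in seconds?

3381.3 seconds

Running time = 202878 / (60) = 3381.3 s.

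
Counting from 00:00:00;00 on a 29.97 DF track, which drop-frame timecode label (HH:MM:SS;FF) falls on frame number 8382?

00:04:39;20

Ten DF minutes hold 17982 frames, so frame 8382 lies in block 0 (frames 0–17981) with 8382 frames into that block.
The block's first minute is 1800 frames and the rest 1798 each; 8382 frames reaches minute 4, so 0 × 18 + 4 × 2 = 8 labels have been skipped so far.
Adding those back, label number 8382 + 8 = 8390 at 30 labels/s is 279 s + 20 f = 0 h 4 min 39 s frame 20, i.e. 00:04:39;20.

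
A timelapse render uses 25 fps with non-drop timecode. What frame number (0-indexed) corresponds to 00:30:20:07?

Total seconds to the label: (0 × 3600 + 30 × 60 + 20) = 1820.
Frame index = 1820 × 25 + 7 = 45507.

frame 45507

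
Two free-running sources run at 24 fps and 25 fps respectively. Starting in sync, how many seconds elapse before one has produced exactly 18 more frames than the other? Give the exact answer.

18 seconds

The gap grows by |25 − 24| = 1 frame per second.
Time for a 18-frame gap: 18 ÷ (1) = 18 s.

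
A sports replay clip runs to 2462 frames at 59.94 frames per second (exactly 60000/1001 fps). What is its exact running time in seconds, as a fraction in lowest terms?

Running time = 2462 ÷ (60000/1001) = 2462 × 1001/60000 = 1232231/30000 s.

1232231/30000 seconds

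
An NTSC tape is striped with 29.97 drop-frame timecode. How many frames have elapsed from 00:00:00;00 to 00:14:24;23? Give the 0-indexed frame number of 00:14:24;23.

25917

As if non-drop at 30 labels/s: (0 × 3600 + 14 × 60 + 24) × 30 + 23 = 25943.
Minute boundaries passed: 14; those not divisible by 10: 14 − 1 = 13; dropped labels = 2 × 13 = 26.
Actual frame index = 25943 − 26 = 25917.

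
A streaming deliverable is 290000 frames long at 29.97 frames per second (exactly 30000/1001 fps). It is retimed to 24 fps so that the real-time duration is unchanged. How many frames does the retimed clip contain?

Target frames = source frames × (target rate / source rate) = 290000 × (24)/(30000/1001) = 290000 × 1001/1250 = 232232.

232232 frames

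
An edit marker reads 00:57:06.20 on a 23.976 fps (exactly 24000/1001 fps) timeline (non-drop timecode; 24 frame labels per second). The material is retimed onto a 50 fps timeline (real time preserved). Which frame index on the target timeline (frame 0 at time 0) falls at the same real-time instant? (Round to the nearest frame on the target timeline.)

Source frame index: (0×3600 + 57×60 + 6) × 24 + 20 = 82244.
Real time: 82244 / (24000/1001) = 20581561/6000 s.
Target frame: (20581561/6000) × (50) = 20581561/120 ≈ 171513.008 → 171513.

frame 171513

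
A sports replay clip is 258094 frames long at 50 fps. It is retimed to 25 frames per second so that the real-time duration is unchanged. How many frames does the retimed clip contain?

Target frames = source frames × (target rate / source rate) = 258094 × (25)/(50) = 258094 × 1/2 = 129047.

129047 frames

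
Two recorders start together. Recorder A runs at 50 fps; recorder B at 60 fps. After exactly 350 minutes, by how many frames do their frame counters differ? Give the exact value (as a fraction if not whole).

350 min = 21000 s.
A emits 50 × 21000 = 1050000 frames; B emits 60 × 21000 = 1260000.
Difference = 210000 frames; B is ahead of A.

210000 frames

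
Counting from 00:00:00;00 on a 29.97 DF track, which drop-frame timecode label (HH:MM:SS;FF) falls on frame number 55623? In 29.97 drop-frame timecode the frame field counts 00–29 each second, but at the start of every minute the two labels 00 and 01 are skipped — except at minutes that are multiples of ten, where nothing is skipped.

Each 10-minute DF block holds 10 × 60 × 30 − 9 × 2 = 17982 frames. 55623 ÷ 17982 → 3 full blocks, remainder 1677.
Within the partial block the first minute is 1800 frames and each further minute 1798, so 0 further minute boundaries passed. Total skipped labels = 18 × 3 + 2 × 0 = 54.
Non-drop label index = 55623 + 54 = 55677; at 30 labels/s that is 00:30:55:27, i.e. DF 00:30:55;27.

00:30:55;27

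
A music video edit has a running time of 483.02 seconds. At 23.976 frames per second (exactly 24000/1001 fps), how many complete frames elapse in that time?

11580 frames

Frames = 483.02 × 24000/1001 = 11592480/1001 ≈ 11580.8991.
Complete frames: 11580.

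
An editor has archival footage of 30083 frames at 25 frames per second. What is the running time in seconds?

Running time = 30083 / (25) = 1203.32 s.

1203.32 seconds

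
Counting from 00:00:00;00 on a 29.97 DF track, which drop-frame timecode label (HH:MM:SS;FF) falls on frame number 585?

00:00:19;15

Each 10-minute DF block holds 10 × 60 × 30 − 9 × 2 = 17982 frames. 585 ÷ 17982 → 0 full blocks, remainder 585.
Within the partial block the first minute is 1800 frames and each further minute 1798, so 0 further minute boundaries passed. Total skipped labels = 18 × 0 + 2 × 0 = 0.
Non-drop label index = 585 + 0 = 585; at 30 labels/s that is 00:00:19:15, i.e. DF 00:00:19;15.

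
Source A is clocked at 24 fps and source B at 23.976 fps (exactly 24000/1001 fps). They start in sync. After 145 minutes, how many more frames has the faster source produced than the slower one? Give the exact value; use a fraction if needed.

208800/1001 frames

145 min = 8700 s.
A emits 24 × 8700 = 208800 frames; B emits 24000/1001 × 8700 = 208800000/1001.
Difference = 208800/1001 frames (≈ 208.5914); B is behind A.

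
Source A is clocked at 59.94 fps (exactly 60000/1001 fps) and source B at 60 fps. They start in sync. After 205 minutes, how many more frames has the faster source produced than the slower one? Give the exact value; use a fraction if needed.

205 min = 12300 s.
A emits 60000/1001 × 12300 = 738000000/1001 frames; B emits 60 × 12300 = 738000.
Difference = 738000/1001 frames (≈ 737.2627); B is ahead of A.

738000/1001 frames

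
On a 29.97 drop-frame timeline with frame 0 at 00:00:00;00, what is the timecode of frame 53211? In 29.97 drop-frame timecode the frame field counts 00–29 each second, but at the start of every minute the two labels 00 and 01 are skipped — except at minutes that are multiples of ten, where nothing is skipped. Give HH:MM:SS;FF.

Ten DF minutes hold 17982 frames, so frame 53211 lies in block 2 (frames 35964–53945) with 17247 frames into that block.
The block's first minute is 1800 frames and the rest 1798 each; 17247 frames reaches minute 9, so 2 × 18 + 9 × 2 = 54 labels have been skipped so far.
Adding those back, label number 53211 + 54 = 53265 at 30 labels/s is 1775 s + 15 f = 0 h 29 min 35 s frame 15, i.e. 00:29:35;15.

00:29:35;15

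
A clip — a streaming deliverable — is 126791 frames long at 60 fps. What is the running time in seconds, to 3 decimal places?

2113.183 seconds

Running time = 126791 × 1/60 = 126791/60 s ≈ 2113.183 s.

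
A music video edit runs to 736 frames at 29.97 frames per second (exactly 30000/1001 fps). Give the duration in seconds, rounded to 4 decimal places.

Running time = 736 × 1001/30000 = 46046/1875 s ≈ 24.5579 s.

24.5579 seconds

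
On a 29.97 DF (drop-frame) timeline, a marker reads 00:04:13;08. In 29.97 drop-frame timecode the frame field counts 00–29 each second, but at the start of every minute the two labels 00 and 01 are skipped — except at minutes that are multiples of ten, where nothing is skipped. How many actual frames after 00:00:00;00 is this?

As if non-drop at 30 labels/s: (0 × 3600 + 4 × 60 + 13) × 30 + 8 = 7598.
Minute boundaries passed: 4; those not divisible by 10: 4 − 0 = 4; dropped labels = 2 × 4 = 8.
Actual frame index = 7598 − 8 = 7590.

7590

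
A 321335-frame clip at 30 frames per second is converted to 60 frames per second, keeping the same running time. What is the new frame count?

642670 frames

Frames at target rate = 321335 × (60) / (30) = 642670.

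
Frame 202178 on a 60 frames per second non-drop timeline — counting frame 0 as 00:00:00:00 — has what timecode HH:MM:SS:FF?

00:56:09:38

202178 ÷ 60 = 3369 full seconds, remainder 38 frames.
3369 s = 0 h 56 min 9 s.
Timecode: 00:56:09:38.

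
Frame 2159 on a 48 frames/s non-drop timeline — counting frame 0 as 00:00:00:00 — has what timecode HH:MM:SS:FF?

00:00:44:47

2159 ÷ 48 = 44 full seconds, remainder 47 frames.
44 s = 0 h 0 min 44 s.
Timecode: 00:00:44:47.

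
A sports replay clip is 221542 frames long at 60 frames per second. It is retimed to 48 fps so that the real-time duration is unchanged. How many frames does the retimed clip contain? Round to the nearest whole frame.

Frames at target rate = 221542 × (48) / (60) = 886168/5 ≈ 177233.600.
Nearest whole frame: 177234.

177234 frames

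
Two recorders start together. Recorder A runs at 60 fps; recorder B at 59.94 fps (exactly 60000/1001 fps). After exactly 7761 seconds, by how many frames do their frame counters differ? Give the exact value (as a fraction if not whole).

A emits 60 × 7761 = 465660 frames; B emits 60000/1001 × 7761 = 35820000/77.
Difference = 35820/77 frames (≈ 465.1948); B is behind A.

35820/77 frames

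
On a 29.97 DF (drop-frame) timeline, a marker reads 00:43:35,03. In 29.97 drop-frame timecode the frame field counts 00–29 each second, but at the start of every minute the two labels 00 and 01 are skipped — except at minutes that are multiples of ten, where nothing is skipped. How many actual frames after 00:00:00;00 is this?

78375

Complete 10-minute blocks: 4, each 17982 frames → 71928.
Remaining 3 whole minutes in the current block: 1800 + 2 × 1798 = 5396 frames.
Within the current minute: 35 × 30 + 3 − 2 = 1051 (labels ;00/;01 skipped at this minute). Total = 71928 + 5396 + 1051 = 78375.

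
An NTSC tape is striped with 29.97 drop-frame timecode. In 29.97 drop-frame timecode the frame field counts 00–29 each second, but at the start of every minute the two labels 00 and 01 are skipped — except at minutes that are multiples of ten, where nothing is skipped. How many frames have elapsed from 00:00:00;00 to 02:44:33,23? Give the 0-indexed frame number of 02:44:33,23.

295917

As if non-drop at 30 labels/s: (2 × 3600 + 44 × 60 + 33) × 30 + 23 = 296213.
Minute boundaries passed: 164; those not divisible by 10: 164 − 16 = 148; dropped labels = 2 × 148 = 296.
Actual frame index = 296213 − 296 = 295917.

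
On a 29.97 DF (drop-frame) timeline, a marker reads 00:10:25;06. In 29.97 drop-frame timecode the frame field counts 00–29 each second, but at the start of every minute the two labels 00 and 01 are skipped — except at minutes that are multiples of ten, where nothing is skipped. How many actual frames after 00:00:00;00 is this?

18738

As if non-drop at 30 labels/s: (0 × 3600 + 10 × 60 + 25) × 30 + 6 = 18756.
Minute boundaries passed: 10; those not divisible by 10: 10 − 1 = 9; dropped labels = 2 × 9 = 18.
Actual frame index = 18756 − 18 = 18738.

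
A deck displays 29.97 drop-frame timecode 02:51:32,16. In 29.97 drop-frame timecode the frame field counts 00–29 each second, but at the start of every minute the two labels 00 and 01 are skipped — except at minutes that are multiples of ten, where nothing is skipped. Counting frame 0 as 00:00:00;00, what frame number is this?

308468

As if non-drop at 30 labels/s: (2 × 3600 + 51 × 60 + 32) × 30 + 16 = 308776.
Minute boundaries passed: 171; those not divisible by 10: 171 − 17 = 154; dropped labels = 2 × 154 = 308.
Actual frame index = 308776 − 308 = 308468.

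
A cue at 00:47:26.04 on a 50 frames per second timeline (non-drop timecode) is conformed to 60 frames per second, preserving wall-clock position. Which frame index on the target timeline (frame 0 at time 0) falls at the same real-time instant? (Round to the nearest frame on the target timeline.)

Source frame index: (0×3600 + 47×60 + 26) × 50 + 4 = 142304.
Real time: 142304 / (50) = 71152/25 s.
Target frame: (71152/25) × (60) = 853824/5 ≈ 170764.800 → 170765.

frame 170765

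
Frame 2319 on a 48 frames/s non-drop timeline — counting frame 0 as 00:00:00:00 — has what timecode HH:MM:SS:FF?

00:00:48:15

2319 ÷ 48 = 48 full seconds, remainder 15 frames.
48 s = 0 h 0 min 48 s.
Timecode: 00:00:48:15.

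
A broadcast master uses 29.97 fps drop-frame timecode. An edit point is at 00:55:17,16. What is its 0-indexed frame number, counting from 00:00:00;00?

99426

As if non-drop at 30 labels/s: (0 × 3600 + 55 × 60 + 17) × 30 + 16 = 99526.
Minute boundaries passed: 55; those not divisible by 10: 55 − 5 = 50; dropped labels = 2 × 50 = 100.
Actual frame index = 99526 − 100 = 99426.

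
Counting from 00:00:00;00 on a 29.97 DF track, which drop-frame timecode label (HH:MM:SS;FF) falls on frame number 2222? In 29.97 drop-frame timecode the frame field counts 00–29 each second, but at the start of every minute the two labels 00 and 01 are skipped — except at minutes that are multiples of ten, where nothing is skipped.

00:01:14;04

Each 10-minute DF block holds 10 × 60 × 30 − 9 × 2 = 17982 frames. 2222 ÷ 17982 → 0 full blocks, remainder 2222.
Within the partial block the first minute is 1800 frames and each further minute 1798, so 1 further minute boundary passed. Total skipped labels = 18 × 0 + 2 × 1 = 2.
Non-drop label index = 2222 + 2 = 2224; at 30 labels/s that is 00:01:14:04, i.e. DF 00:01:14;04.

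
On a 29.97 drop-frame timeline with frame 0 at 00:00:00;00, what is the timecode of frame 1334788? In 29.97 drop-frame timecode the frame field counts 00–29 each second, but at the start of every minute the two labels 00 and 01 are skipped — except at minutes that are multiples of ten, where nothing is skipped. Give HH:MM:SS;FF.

Each 10-minute DF block holds 10 × 60 × 30 − 9 × 2 = 17982 frames. 1334788 ÷ 17982 → 74 full blocks, remainder 4120.
Within the partial block the first minute is 1800 frames and each further minute 1798, so 2 further minute boundaries passed. Total skipped labels = 18 × 74 + 2 × 2 = 1336.
Non-drop label index = 1334788 + 1336 = 1336124; at 30 labels/s that is 12:22:17:14, i.e. DF 12:22:17;14.

12:22:17;14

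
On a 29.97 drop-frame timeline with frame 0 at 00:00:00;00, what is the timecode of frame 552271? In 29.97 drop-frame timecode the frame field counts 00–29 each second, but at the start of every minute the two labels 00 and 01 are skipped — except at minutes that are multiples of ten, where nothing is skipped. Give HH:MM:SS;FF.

05:07:07;15

Each 10-minute DF block holds 10 × 60 × 30 − 9 × 2 = 17982 frames. 552271 ÷ 17982 → 30 full blocks, remainder 12811.
Within the partial block the first minute is 1800 frames and each further minute 1798, so 7 further minute boundaries passed. Total skipped labels = 18 × 30 + 2 × 7 = 554.
Non-drop label index = 552271 + 554 = 552825; at 30 labels/s that is 05:07:07:15, i.e. DF 05:07:07;15.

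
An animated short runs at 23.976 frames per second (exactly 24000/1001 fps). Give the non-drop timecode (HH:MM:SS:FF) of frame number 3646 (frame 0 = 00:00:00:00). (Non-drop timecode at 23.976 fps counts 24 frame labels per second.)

00:02:31:22

3646 ÷ 24 = 151 full seconds, remainder 22 frames.
151 s = 0 h 2 min 31 s.
Timecode: 00:02:31:22.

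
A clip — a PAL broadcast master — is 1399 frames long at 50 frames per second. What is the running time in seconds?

Running time = 1399 / (50) = 27.98 s.

27.98 seconds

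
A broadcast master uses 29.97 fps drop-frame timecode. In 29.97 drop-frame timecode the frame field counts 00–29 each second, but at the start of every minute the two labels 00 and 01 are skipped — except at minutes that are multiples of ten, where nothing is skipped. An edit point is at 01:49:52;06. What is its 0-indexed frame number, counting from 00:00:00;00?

Complete 10-minute blocks: 10, each 17982 frames → 179820.
Remaining 9 whole minutes in the current block: 1800 + 8 × 1798 = 16184 frames.
Within the current minute: 52 × 30 + 6 − 2 = 1564 (labels ;00/;01 skipped at this minute). Total = 179820 + 16184 + 1564 = 197568.

197568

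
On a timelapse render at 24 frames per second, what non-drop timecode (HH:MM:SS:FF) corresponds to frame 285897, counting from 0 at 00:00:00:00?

03:18:32:09

285897 ÷ 24 = 11912 full seconds, remainder 9 frames.
11912 s = 3 h 18 min 32 s.
Timecode: 03:18:32:09.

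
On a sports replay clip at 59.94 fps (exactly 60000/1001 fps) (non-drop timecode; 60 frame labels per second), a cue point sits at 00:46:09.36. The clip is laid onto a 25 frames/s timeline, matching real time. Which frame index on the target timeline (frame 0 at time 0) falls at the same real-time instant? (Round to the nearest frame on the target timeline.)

frame 69309

Source frame index: (0×3600 + 46×60 + 9) × 60 + 36 = 166176.
Real time: 166176 / (60000/1001) = 1732731/625 s.
Target frame: (1732731/625) × (25) = 1732731/25 ≈ 69309.240 → 69309.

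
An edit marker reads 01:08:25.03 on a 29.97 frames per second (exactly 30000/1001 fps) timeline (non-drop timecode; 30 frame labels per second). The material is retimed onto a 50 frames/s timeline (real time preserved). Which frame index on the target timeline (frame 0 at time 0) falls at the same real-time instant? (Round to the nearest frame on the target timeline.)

frame 205460

Source frame index: (1×3600 + 8×60 + 25) × 30 + 3 = 123153.
Real time: 123153 / (30000/1001) = 41092051/10000 s.
Target frame: (41092051/10000) × (50) = 41092051/200 ≈ 205460.255 → 205460.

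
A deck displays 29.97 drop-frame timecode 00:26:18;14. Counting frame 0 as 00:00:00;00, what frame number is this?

Complete 10-minute blocks: 2, each 17982 frames → 35964.
Remaining 6 whole minutes in the current block: 1800 + 5 × 1798 = 10790 frames.
Within the current minute: 18 × 30 + 14 − 2 = 552 (labels ;00/;01 skipped at this minute). Total = 35964 + 10790 + 552 = 47306.

47306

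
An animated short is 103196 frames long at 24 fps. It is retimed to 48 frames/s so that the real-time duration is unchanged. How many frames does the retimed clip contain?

Target frames = source frames × (target rate / source rate) = 103196 × (48)/(24) = 103196 × 2 = 206392.

206392 frames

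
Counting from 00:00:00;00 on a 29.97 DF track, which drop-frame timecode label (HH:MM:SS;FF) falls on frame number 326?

Each 10-minute DF block holds 10 × 60 × 30 − 9 × 2 = 17982 frames. 326 ÷ 17982 → 0 full blocks, remainder 326.
Within the partial block the first minute is 1800 frames and each further minute 1798, so 0 further minute boundaries passed. Total skipped labels = 18 × 0 + 2 × 0 = 0.
Non-drop label index = 326 + 0 = 326; at 30 labels/s that is 00:00:10:26, i.e. DF 00:00:10;26.

00:00:10;26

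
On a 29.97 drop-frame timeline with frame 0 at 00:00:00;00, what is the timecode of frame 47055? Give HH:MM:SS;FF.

00:26:10;03

Ten DF minutes hold 17982 frames, so frame 47055 lies in block 2 (frames 35964–53945) with 11091 frames into that block.
The block's first minute is 1800 frames and the rest 1798 each; 11091 frames reaches minute 6, so 2 × 18 + 6 × 2 = 48 labels have been skipped so far.
Adding those back, label number 47055 + 48 = 47103 at 30 labels/s is 1570 s + 3 f = 0 h 26 min 10 s frame 3, i.e. 00:26:10;03.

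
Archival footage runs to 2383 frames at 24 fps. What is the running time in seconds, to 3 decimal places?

Running time = 2383 × 1/24 = 2383/24 s ≈ 99.292 s.

99.292 seconds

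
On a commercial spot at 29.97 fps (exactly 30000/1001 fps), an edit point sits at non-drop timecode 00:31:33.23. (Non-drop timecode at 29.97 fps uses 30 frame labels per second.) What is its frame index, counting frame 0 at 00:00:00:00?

Total seconds to the label: (0 × 3600 + 31 × 60 + 33) = 1893.
Frame index = 1893 × 30 + 23 = 56813.

frame 56813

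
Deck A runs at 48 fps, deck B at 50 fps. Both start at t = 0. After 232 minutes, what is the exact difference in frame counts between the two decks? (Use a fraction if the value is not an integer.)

27840 frames

232 min = 13920 s.
A emits 48 × 13920 = 668160 frames; B emits 50 × 13920 = 696000.
Difference = 27840 frames; B is ahead of A.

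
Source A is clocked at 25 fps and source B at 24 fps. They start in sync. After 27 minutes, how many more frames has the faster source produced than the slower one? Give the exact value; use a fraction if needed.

27 min = 1620 s.
A emits 25 × 1620 = 40500 frames; B emits 24 × 1620 = 38880.
Difference = 1620 frames; B is behind A.

1620 frames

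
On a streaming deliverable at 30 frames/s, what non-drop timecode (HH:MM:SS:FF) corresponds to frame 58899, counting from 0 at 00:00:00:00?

58899 ÷ 30 = 1963 full seconds, remainder 9 frames.
1963 s = 0 h 32 min 43 s.
Timecode: 00:32:43:09.

00:32:43:09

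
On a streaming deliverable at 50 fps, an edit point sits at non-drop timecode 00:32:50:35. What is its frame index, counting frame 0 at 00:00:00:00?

98535

Total seconds to the label: (0 × 3600 + 32 × 60 + 50) = 1970.
Frame index = 1970 × 50 + 35 = 98535.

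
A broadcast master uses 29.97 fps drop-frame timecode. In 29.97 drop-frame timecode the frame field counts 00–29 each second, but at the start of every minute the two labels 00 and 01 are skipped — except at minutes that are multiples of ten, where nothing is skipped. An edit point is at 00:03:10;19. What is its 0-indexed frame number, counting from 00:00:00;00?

Complete 10-minute blocks: 0, each 17982 frames → 0.
Remaining 3 whole minutes in the current block: 1800 + 2 × 1798 = 5396 frames.
Within the current minute: 10 × 30 + 19 − 2 = 317 (labels ;00/;01 skipped at this minute). Total = 0 + 5396 + 317 = 5713.

5713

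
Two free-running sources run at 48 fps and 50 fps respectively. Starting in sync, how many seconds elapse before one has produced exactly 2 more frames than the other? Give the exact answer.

The gap grows by |50 − 48| = 2 frames per second.
Time for a 2-frame gap: 2 ÷ (2) = 1 s.

1 seconds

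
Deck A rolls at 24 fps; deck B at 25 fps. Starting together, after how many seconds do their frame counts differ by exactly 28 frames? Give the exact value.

28 seconds

The gap grows by |25 − 24| = 1 frame per second.
Time for a 28-frame gap: 28 ÷ (1) = 28 s.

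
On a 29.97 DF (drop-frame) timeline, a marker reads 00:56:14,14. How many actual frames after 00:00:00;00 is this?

101132

As if non-drop at 30 labels/s: (0 × 3600 + 56 × 60 + 14) × 30 + 14 = 101234.
Minute boundaries passed: 56; those not divisible by 10: 56 − 5 = 51; dropped labels = 2 × 51 = 102.
Actual frame index = 101234 − 102 = 101132.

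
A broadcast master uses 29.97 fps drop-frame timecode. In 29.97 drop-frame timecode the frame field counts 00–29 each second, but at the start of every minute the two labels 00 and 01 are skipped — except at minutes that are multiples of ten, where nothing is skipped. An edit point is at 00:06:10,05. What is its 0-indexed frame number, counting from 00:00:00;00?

Complete 10-minute blocks: 0, each 17982 frames → 0.
Remaining 6 whole minutes in the current block: 1800 + 5 × 1798 = 10790 frames.
Within the current minute: 10 × 30 + 5 − 2 = 303 (labels ;00/;01 skipped at this minute). Total = 0 + 10790 + 303 = 11093.

11093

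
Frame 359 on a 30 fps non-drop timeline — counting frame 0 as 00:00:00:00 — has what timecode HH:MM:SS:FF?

00:00:11:29

359 ÷ 30 = 11 full seconds, remainder 29 frames.
11 s = 0 h 0 min 11 s.
Timecode: 00:00:11:29.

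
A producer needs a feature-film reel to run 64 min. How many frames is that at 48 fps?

64 min = 3840 s.
Frames = 3840 × 48 = 184320.

184320 frames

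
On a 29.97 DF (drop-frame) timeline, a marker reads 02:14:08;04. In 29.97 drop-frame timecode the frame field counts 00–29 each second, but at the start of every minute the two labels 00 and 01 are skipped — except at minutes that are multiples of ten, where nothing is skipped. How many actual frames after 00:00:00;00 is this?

241202

Complete 10-minute blocks: 13, each 17982 frames → 233766.
Remaining 4 whole minutes in the current block: 1800 + 3 × 1798 = 7194 frames.
Within the current minute: 8 × 30 + 4 − 2 = 242 (labels ;00/;01 skipped at this minute). Total = 233766 + 7194 + 242 = 241202.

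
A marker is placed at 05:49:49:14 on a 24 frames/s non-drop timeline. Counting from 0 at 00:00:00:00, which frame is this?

503750

Total seconds to the label: (5 × 3600 + 49 × 60 + 49) = 20989.
Frame index = 20989 × 24 + 14 = 503750.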